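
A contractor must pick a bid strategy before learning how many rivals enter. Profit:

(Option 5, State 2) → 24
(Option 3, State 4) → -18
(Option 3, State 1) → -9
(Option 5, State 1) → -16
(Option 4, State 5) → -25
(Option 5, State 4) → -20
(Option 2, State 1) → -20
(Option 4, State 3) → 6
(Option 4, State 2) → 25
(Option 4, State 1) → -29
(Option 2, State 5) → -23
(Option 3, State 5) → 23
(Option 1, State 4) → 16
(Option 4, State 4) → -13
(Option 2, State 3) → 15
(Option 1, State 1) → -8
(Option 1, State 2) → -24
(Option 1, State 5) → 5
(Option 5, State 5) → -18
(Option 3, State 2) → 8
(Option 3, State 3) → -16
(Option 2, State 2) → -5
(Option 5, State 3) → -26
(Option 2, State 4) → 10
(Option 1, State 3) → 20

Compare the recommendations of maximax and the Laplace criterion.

maximax → Option 4; laplace → Option 1 (disagree)

Row maxima: Option 1=20, Option 2=15, Option 3=23, Option 4=25, Option 5=24
Best best-case = 25 → Option 4.
Row averages: Option 1=1.8, Option 2=-4.6, Option 3=-2.4, Option 4=-7.2, Option 5=-11.2
Highest average = 1.8 → Option 1.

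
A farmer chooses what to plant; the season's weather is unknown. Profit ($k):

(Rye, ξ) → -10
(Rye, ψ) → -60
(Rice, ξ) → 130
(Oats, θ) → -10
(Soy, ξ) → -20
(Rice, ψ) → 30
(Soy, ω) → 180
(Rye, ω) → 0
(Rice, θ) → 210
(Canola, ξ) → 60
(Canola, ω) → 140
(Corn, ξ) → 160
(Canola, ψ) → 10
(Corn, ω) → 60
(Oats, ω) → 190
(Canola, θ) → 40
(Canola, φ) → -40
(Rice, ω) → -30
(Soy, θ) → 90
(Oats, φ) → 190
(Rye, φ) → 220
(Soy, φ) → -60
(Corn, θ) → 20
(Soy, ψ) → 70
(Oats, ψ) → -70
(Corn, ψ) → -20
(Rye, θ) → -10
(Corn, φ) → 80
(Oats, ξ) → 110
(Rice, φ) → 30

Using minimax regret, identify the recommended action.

Column bests: θ=210, φ=220, ψ=70, ω=190, ξ=160.
Rye regrets: 220, 0, 130, 190, 170 → max 220
Corn regrets: 190, 140, 90, 130, 0 → max 190
Canola regrets: 170, 260, 60, 50, 100 → max 260
Soy regrets: 120, 280, 0, 10, 180 → max 280
Rice regrets: 0, 190, 40, 220, 30 → max 220
Oats regrets: 220, 30, 140, 0, 50 → max 220
Smallest max regret = 190 → Corn.

Corn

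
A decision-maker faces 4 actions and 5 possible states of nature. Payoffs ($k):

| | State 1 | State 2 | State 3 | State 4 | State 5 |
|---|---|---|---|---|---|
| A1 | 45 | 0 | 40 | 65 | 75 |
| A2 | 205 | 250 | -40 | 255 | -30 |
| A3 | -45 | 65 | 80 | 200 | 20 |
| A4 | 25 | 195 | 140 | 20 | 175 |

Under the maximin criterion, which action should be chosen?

Row minima: A1=0, A2=-40, A3=-45, A4=20
Best worst-case = 20 → A4.

A4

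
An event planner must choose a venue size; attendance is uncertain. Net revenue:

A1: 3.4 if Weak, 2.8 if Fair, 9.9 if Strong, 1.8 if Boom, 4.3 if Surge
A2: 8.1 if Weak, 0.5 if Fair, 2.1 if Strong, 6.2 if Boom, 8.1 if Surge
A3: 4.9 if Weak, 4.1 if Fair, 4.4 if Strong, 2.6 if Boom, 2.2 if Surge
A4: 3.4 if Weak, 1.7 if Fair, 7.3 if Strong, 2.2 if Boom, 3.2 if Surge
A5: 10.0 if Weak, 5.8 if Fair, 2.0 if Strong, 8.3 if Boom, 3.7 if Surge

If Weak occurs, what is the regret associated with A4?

Best payoff under Weak is 10.0.
Regret = 10.0 − 3.4 = 6.6.

6.6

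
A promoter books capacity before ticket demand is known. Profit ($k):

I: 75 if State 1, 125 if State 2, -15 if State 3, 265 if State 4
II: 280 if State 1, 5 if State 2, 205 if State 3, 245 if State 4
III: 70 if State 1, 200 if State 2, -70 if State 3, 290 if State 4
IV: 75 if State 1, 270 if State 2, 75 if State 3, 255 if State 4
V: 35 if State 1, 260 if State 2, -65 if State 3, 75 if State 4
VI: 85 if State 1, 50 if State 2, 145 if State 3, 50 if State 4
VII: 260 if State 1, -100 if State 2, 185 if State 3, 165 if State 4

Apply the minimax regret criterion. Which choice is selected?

Column bests: State 1=280, State 2=270, State 3=205, State 4=290.
I regrets: 205, 145, 220, 25 → max 220
II regrets: 0, 265, 0, 45 → max 265
III regrets: 210, 70, 275, 0 → max 275
IV regrets: 205, 0, 130, 35 → max 205
V regrets: 245, 10, 270, 215 → max 270
VI regrets: 195, 220, 60, 240 → max 240
VII regrets: 20, 370, 20, 125 → max 370
Smallest max regret = 205 → IV.

IV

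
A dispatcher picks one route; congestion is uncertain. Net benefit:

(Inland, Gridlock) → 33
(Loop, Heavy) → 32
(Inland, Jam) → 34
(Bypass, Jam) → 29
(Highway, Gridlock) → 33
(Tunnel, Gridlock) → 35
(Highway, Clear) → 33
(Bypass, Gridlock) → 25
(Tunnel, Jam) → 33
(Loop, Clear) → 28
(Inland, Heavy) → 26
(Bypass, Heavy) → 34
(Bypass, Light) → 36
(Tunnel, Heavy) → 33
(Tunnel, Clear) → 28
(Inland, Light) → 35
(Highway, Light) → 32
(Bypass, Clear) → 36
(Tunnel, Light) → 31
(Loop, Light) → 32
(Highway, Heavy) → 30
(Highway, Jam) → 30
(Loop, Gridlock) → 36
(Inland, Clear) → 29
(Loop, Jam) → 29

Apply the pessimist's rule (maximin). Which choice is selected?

Highway

Row minima: Loop=28, Inland=26, Bypass=25, Tunnel=28, Highway=30
Best worst-case = 30 → Highway.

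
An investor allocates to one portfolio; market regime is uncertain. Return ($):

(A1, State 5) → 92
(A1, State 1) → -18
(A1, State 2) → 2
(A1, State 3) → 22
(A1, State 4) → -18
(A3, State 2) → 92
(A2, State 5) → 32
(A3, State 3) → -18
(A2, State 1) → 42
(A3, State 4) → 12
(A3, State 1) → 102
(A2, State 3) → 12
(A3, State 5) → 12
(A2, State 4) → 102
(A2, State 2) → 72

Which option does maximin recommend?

A2

Row minima: A1=-18, A2=12, A3=-18
Best worst-case = 12 → A2.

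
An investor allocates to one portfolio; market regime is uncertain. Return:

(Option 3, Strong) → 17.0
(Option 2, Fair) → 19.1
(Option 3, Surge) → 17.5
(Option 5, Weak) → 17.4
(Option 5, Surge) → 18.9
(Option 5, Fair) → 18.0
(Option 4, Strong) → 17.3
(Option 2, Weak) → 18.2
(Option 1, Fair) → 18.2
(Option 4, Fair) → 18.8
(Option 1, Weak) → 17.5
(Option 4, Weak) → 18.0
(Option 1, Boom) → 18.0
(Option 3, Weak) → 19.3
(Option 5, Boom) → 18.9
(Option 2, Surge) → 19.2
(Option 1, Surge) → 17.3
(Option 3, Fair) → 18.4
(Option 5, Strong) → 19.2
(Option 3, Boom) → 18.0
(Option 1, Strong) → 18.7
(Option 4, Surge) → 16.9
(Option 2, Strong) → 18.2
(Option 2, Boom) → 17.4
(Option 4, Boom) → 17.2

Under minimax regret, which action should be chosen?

Column bests: Weak=19.3, Fair=19.1, Strong=19.2, Boom=18.9, Surge=19.2.
Option 1 regrets: 1.8, 0.9, 0.5, 0.9, 1.9 → max 1.9
Option 2 regrets: 1.1, 0.0, 1.0, 1.5, 0.0 → max 1.5
Option 3 regrets: 0.0, 0.7, 2.2, 0.9, 1.7 → max 2.2
Option 4 regrets: 1.3, 0.3, 1.9, 1.7, 2.3 → max 2.3
Option 5 regrets: 1.9, 1.1, 0.0, 0.0, 0.3 → max 1.9
Smallest max regret = 1.5 → Option 2.

Option 2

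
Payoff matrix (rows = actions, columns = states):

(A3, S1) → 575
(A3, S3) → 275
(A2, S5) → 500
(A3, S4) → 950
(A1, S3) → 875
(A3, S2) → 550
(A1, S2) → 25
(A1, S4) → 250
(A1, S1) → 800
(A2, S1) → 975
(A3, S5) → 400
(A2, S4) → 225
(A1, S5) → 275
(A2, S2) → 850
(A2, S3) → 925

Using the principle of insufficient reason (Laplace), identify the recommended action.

A2

Row averages: A1=445, A2=695, A3=550
Highest average = 695 → A2.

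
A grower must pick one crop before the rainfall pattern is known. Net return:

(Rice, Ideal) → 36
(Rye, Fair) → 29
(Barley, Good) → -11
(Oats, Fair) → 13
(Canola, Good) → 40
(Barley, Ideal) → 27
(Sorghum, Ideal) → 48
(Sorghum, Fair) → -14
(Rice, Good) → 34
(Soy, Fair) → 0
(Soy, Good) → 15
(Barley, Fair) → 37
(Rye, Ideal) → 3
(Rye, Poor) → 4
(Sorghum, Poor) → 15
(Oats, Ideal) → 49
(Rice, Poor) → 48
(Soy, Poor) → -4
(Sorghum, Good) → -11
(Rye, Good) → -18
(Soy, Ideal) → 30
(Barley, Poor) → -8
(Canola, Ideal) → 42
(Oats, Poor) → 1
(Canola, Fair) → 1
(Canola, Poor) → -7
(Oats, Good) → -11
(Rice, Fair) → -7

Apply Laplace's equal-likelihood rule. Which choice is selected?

Row averages: Sorghum=9.5, Oats=13, Soy=10.25, Rye=4.5, Rice=27.75, Barley=11.25, Canola=19
Highest average = 27.75 → Rice.

Rice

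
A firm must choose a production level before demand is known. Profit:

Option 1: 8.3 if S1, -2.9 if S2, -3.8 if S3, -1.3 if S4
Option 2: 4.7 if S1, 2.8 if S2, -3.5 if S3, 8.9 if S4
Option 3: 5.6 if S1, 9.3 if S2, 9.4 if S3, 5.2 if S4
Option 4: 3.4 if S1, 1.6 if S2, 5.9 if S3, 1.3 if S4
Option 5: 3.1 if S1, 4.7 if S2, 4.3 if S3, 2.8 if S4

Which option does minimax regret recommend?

Column bests: S1=8.3, S2=9.3, S3=9.4, S4=8.9.
Option 1 regrets: 0.0, 12.2, 13.2, 10.2 → max 13.2
Option 2 regrets: 3.6, 6.5, 12.9, 0.0 → max 12.9
Option 3 regrets: 2.7, 0.0, 0.0, 3.7 → max 3.7
Option 4 regrets: 4.9, 7.7, 3.5, 7.6 → max 7.7
Option 5 regrets: 5.2, 4.6, 5.1, 6.1 → max 6.1
Smallest max regret = 3.7 → Option 3.

Option 3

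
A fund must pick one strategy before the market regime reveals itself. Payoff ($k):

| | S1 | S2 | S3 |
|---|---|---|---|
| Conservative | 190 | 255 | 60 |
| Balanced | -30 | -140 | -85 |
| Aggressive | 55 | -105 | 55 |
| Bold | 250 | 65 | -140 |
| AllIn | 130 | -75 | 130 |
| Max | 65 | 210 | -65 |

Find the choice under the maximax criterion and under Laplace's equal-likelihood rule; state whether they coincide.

maximax → Conservative; laplace → Conservative (agree)

Row maxima: Conservative=255, Balanced=-30, Aggressive=55, Bold=250, AllIn=130, Max=210
Best best-case = 255 → Conservative.
Row averages: Conservative=505/3, Balanced=-85, Aggressive=5/3, Bold=175/3, AllIn=185/3, Max=70
Highest average = 505/3 → Conservative.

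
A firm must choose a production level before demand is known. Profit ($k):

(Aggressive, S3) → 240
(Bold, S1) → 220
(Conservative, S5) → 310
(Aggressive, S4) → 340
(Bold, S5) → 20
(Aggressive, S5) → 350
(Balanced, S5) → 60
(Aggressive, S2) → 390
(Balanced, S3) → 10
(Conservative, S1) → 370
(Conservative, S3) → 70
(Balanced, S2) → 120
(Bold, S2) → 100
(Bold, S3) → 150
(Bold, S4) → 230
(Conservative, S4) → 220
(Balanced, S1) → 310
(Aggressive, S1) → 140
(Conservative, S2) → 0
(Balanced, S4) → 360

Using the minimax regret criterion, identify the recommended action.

Column bests: S1=370, S2=390, S3=240, S4=360, S5=350.
Conservative regrets: 0, 390, 170, 140, 40 → max 390
Balanced regrets: 60, 270, 230, 0, 290 → max 290
Aggressive regrets: 230, 0, 0, 20, 0 → max 230
Bold regrets: 150, 290, 90, 130, 330 → max 330
Smallest max regret = 230 → Aggressive.

Aggressive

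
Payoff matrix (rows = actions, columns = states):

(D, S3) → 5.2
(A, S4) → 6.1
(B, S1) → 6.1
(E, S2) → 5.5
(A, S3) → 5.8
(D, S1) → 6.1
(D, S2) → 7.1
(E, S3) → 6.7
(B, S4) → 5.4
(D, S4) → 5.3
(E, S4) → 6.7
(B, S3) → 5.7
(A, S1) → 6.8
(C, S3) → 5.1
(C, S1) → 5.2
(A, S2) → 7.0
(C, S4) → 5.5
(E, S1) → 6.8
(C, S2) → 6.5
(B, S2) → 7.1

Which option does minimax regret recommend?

A

Column bests: S1=6.8, S2=7.1, S3=6.7, S4=6.7.
A regrets: 0.0, 0.1, 0.9, 0.6 → max 0.9
B regrets: 0.7, 0.0, 1.0, 1.3 → max 1.3
C regrets: 1.6, 0.6, 1.6, 1.2 → max 1.6
D regrets: 0.7, 0.0, 1.5, 1.4 → max 1.5
E regrets: 0.0, 1.6, 0.0, 0.0 → max 1.6
Smallest max regret = 0.9 → A.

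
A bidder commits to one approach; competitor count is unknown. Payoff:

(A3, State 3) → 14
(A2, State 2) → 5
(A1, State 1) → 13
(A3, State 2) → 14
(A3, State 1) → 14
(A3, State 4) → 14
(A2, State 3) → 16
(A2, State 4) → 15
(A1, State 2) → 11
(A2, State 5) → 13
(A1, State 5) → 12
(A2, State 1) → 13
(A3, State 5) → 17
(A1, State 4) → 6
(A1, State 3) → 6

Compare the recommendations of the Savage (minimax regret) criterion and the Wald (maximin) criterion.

minimax regret → A3; maximin → A3 (agree)

Column bests: State 1=14, State 2=14, State 3=16, State 4=15, State 5=17.
A1 regrets: 1, 3, 10, 9, 5 → max 10
A2 regrets: 1, 9, 0, 0, 4 → max 9
A3 regrets: 0, 0, 2, 1, 0 → max 2
Smallest max regret = 2 → A3.
Row minima: A1=6, A2=5, A3=14
Best worst-case = 14 → A3.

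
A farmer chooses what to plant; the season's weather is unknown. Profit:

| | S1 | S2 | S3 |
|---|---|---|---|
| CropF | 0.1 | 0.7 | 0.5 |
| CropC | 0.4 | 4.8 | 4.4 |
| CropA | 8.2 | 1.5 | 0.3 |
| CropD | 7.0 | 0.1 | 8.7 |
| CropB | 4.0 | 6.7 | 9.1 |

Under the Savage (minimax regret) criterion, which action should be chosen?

CropB

Column bests: S1=8.2, S2=6.7, S3=9.1.
CropF regrets: 8.1, 6.0, 8.6 → max 8.6
CropC regrets: 7.8, 1.9, 4.7 → max 7.8
CropA regrets: 0.0, 5.2, 8.8 → max 8.8
CropD regrets: 1.2, 6.6, 0.4 → max 6.6
CropB regrets: 4.2, 0.0, 0.0 → max 4.2
Smallest max regret = 4.2 → CropB.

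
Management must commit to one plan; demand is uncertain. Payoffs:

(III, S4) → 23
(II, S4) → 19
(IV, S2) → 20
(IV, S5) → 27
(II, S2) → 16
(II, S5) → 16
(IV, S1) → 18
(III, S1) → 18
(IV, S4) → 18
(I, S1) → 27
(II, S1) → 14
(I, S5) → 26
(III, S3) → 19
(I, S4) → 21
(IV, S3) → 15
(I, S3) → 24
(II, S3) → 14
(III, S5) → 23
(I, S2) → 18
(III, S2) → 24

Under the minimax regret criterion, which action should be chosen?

Column bests: S1=27, S2=24, S3=24, S4=23, S5=27.
I regrets: 0, 6, 0, 2, 1 → max 6
II regrets: 13, 8, 10, 4, 11 → max 13
III regrets: 9, 0, 5, 0, 4 → max 9
IV regrets: 9, 4, 9, 5, 0 → max 9
Smallest max regret = 6 → I.

I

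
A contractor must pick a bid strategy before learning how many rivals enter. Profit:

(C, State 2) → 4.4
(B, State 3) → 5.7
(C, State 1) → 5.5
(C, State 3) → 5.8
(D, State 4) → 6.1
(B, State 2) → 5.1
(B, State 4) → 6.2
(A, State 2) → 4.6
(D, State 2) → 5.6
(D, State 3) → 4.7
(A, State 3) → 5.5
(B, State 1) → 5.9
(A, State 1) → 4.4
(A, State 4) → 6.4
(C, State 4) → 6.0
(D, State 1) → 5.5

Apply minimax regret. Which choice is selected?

Column bests: State 1=5.9, State 2=5.6, State 3=5.8, State 4=6.4.
A regrets: 1.5, 1.0, 0.3, 0.0 → max 1.5
B regrets: 0.0, 0.5, 0.1, 0.2 → max 0.5
C regrets: 0.4, 1.2, 0.0, 0.4 → max 1.2
D regrets: 0.4, 0.0, 1.1, 0.3 → max 1.1
Smallest max regret = 0.5 → B.

B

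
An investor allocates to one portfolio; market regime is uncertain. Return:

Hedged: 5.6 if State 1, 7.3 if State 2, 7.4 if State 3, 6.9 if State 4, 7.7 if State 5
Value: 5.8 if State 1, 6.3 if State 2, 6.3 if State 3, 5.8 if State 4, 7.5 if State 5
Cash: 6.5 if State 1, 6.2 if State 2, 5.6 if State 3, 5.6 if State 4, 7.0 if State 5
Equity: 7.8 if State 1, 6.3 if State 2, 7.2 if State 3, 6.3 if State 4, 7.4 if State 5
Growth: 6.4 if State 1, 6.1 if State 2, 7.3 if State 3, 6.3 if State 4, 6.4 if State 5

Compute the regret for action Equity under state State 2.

Best payoff under State 2 is 7.3.
Regret = 7.3 − 6.3 = 1.0.

1.0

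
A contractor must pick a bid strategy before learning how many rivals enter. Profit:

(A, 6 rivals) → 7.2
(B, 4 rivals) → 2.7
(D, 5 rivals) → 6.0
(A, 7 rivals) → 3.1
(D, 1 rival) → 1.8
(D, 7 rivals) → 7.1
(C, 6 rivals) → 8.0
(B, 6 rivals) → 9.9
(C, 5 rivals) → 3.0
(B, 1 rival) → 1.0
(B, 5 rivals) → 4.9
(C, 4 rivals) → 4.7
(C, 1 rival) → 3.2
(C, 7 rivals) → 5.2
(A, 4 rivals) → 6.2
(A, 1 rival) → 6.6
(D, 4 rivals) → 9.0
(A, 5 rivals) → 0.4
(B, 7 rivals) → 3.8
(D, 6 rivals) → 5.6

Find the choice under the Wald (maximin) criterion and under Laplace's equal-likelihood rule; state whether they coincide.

maximin → C; laplace → D (disagree)

Row minima: A=0.4, B=1.0, C=3.0, D=1.8
Best worst-case = 3.0 → C.
Row averages: A=4.7, B=4.46, C=4.82, D=5.9
Highest average = 5.9 → D.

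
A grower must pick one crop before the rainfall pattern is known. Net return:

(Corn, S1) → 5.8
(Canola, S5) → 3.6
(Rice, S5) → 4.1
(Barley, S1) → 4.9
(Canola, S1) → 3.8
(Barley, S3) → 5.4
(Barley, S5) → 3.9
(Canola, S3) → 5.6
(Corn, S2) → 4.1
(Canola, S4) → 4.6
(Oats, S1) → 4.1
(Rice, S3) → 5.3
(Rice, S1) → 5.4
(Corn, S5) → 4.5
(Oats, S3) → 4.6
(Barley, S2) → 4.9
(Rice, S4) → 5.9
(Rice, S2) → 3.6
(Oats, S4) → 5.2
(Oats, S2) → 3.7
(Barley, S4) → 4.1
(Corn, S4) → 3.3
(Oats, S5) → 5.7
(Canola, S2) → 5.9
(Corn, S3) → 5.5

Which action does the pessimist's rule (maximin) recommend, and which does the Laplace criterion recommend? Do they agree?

Row minima: Oats=3.7, Barley=3.9, Canola=3.6, Corn=3.3, Rice=3.6
Best worst-case = 3.9 → Barley.
Row averages: Oats=4.66, Barley=4.64, Canola=4.7, Corn=4.64, Rice=4.86
Highest average = 4.86 → Rice.

maximin → Barley; laplace → Rice (disagree)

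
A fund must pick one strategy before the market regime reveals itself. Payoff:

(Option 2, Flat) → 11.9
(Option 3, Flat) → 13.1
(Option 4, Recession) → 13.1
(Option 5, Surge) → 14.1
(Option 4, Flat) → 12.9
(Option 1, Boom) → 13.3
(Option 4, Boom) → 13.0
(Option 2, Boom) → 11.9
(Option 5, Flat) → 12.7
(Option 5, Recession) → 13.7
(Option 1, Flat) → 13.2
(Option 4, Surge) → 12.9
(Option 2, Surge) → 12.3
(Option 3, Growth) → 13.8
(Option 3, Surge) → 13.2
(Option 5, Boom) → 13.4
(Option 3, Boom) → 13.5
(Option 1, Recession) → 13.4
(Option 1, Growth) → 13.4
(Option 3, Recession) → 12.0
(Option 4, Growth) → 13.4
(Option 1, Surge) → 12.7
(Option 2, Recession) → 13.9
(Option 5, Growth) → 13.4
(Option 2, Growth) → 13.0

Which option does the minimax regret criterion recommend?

Option 5

Column bests: Recession=13.9, Flat=13.2, Growth=13.8, Boom=13.5, Surge=14.1.
Option 1 regrets: 0.5, 0.0, 0.4, 0.2, 1.4 → max 1.4
Option 2 regrets: 0.0, 1.3, 0.8, 1.6, 1.8 → max 1.8
Option 3 regrets: 1.9, 0.1, 0.0, 0.0, 0.9 → max 1.9
Option 4 regrets: 0.8, 0.3, 0.4, 0.5, 1.2 → max 1.2
Option 5 regrets: 0.2, 0.5, 0.4, 0.1, 0.0 → max 0.5
Smallest max regret = 0.5 → Option 5.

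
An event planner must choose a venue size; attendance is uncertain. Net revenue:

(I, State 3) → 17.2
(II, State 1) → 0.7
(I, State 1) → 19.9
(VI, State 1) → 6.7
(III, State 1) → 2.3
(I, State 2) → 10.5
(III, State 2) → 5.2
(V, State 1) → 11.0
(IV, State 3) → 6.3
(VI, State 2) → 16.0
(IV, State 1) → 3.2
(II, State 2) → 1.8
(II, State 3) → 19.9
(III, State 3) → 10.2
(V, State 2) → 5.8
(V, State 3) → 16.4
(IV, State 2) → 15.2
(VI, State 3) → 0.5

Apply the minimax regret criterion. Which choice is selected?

Column bests: State 1=19.9, State 2=16.0, State 3=19.9.
I regrets: 0.0, 5.5, 2.7 → max 5.5
II regrets: 19.2, 14.2, 0.0 → max 19.2
III regrets: 17.6, 10.8, 9.7 → max 17.6
IV regrets: 16.7, 0.8, 13.6 → max 16.7
V regrets: 8.9, 10.2, 3.5 → max 10.2
VI regrets: 13.2, 0.0, 19.4 → max 19.4
Smallest max regret = 5.5 → I.

I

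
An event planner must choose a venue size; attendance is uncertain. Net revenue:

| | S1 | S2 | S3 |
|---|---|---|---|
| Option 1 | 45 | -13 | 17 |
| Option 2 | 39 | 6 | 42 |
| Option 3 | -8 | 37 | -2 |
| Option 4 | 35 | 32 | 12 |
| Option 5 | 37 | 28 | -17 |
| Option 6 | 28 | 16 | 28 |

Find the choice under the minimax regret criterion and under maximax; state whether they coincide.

Column bests: S1=45, S2=37, S3=42.
Option 1 regrets: 0, 50, 25 → max 50
Option 2 regrets: 6, 31, 0 → max 31
Option 3 regrets: 53, 0, 44 → max 53
Option 4 regrets: 10, 5, 30 → max 30
Option 5 regrets: 8, 9, 59 → max 59
Option 6 regrets: 17, 21, 14 → max 21
Smallest max regret = 21 → Option 6.
Row maxima: Option 1=45, Option 2=42, Option 3=37, Option 4=35, Option 5=37, Option 6=28
Best best-case = 45 → Option 1.

minimax regret → Option 6; maximax → Option 1 (disagree)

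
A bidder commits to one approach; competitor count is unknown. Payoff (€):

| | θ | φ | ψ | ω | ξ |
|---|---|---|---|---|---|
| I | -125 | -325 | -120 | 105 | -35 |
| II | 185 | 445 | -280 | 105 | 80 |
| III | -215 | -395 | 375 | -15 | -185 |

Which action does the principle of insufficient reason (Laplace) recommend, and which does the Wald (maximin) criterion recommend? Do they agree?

laplace → II; maximin → II (agree)

Row averages: I=-100, II=107, III=-87
Highest average = 107 → II.
Row minima: I=-325, II=-280, III=-395
Best worst-case = -280 → II.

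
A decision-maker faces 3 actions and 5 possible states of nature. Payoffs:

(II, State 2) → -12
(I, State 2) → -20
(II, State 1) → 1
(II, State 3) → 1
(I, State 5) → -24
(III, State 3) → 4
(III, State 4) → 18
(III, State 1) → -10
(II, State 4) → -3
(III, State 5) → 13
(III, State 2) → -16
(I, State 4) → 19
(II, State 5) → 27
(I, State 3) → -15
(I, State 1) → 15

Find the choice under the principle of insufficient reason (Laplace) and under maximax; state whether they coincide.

Row averages: I=-5, II=2.8, III=1.8
Highest average = 2.8 → II.
Row maxima: I=19, II=27, III=18
Best best-case = 27 → II.

laplace → II; maximax → II (agree)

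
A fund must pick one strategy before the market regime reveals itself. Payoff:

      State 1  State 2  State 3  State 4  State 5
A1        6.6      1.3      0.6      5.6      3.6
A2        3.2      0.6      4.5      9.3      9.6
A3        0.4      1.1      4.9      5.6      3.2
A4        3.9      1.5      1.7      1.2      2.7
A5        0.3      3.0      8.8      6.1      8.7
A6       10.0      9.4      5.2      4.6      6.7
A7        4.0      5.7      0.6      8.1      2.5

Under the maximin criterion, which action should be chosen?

A6

Row minima: A1=0.6, A2=0.6, A3=0.4, A4=1.2, A5=0.3, A6=4.6, A7=0.6
Best worst-case = 4.6 → A6.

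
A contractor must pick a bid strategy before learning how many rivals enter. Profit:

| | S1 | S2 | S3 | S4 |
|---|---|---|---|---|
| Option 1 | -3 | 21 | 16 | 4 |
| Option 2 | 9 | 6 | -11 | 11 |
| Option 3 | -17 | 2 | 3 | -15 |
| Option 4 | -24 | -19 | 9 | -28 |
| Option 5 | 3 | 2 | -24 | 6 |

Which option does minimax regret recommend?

Option 1

Column bests: S1=9, S2=21, S3=16, S4=11.
Option 1 regrets: 12, 0, 0, 7 → max 12
Option 2 regrets: 0, 15, 27, 0 → max 27
Option 3 regrets: 26, 19, 13, 26 → max 26
Option 4 regrets: 33, 40, 7, 39 → max 40
Option 5 regrets: 6, 19, 40, 5 → max 40
Smallest max regret = 12 → Option 1.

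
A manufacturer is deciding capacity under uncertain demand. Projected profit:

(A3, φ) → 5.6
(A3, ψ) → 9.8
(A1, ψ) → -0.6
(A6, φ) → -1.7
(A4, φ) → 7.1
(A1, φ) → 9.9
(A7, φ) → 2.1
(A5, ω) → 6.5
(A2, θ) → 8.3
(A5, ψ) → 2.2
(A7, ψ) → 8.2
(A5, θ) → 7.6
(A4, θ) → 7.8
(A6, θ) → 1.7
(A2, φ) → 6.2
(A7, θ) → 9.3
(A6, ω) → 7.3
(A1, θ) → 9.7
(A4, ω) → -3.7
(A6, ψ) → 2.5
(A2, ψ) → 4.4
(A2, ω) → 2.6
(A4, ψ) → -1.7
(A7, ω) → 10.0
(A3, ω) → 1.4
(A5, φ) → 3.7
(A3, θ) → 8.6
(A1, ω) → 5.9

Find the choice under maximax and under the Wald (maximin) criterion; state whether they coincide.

maximax → A7; maximin → A2 (disagree)

Row maxima: A1=9.9, A2=8.3, A3=9.8, A4=7.8, A5=7.6, A6=7.3, A7=10.0
Best best-case = 10.0 → A7.
Row minima: A1=-0.6, A2=2.6, A3=1.4, A4=-3.7, A5=2.2, A6=-1.7, A7=2.1
Best worst-case = 2.6 → A2.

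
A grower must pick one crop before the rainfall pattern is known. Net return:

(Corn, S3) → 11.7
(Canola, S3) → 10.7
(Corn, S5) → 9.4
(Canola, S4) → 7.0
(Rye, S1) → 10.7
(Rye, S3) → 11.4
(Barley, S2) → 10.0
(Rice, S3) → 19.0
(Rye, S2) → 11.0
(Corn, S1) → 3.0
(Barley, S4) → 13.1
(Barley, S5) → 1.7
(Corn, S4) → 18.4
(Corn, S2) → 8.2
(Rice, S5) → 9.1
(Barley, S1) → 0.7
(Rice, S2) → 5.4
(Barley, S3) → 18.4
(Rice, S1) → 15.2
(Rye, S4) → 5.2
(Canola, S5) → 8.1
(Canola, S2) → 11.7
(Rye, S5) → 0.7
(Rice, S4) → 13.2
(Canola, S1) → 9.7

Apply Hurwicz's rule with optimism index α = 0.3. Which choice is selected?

Rice: 0.3·19.0 + 0.7·5.4 = 9.48
Corn: 0.3·18.4 + 0.7·3.0 = 7.62
Rye: 0.3·11.4 + 0.7·0.7 = 3.91
Canola: 0.3·11.7 + 0.7·7.0 = 8.41
Barley: 0.3·18.4 + 0.7·0.7 = 6.01
Highest Hurwicz score = 9.48 → Rice.

Rice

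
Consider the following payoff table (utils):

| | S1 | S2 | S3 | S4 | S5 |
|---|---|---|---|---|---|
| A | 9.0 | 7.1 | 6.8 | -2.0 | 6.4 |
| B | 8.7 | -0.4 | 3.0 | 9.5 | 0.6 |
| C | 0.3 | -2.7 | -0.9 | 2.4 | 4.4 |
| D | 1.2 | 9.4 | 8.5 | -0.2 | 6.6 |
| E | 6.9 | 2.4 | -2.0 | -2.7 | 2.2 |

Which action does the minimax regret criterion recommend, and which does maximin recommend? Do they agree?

minimax regret → D; maximin → D (agree)

Column bests: S1=9.0, S2=9.4, S3=8.5, S4=9.5, S5=6.6.
A regrets: 0.0, 2.3, 1.7, 11.5, 0.2 → max 11.5
B regrets: 0.3, 9.8, 5.5, 0.0, 6.0 → max 9.8
C regrets: 8.7, 12.1, 9.4, 7.1, 2.2 → max 12.1
D regrets: 7.8, 0.0, 0.0, 9.7, 0.0 → max 9.7
E regrets: 2.1, 7.0, 10.5, 12.2, 4.4 → max 12.2
Smallest max regret = 9.7 → D.
Row minima: A=-2.0, B=-0.4, C=-2.7, D=-0.2, E=-2.7
Best worst-case = -0.2 → D.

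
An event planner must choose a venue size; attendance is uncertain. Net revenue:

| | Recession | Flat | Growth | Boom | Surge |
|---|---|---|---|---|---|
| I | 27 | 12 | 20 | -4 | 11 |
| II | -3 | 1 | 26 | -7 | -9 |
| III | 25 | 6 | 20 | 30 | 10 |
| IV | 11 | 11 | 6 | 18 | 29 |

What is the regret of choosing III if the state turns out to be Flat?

6

Best payoff under Flat is 12.
Regret = 12 − 6 = 6.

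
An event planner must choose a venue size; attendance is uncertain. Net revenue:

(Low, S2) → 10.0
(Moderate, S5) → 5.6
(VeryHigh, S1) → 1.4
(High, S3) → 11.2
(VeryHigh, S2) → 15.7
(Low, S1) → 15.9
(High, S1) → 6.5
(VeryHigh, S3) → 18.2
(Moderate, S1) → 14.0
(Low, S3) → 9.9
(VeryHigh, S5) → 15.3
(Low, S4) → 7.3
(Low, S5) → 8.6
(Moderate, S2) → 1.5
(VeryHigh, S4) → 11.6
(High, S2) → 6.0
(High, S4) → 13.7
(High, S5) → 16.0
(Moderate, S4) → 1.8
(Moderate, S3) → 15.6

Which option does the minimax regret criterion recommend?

Column bests: S1=15.9, S2=15.7, S3=18.2, S4=13.7, S5=16.0.
Low regrets: 0.0, 5.7, 8.3, 6.4, 7.4 → max 8.3
Moderate regrets: 1.9, 14.2, 2.6, 11.9, 10.4 → max 14.2
High regrets: 9.4, 9.7, 7.0, 0.0, 0.0 → max 9.7
VeryHigh regrets: 14.5, 0.0, 0.0, 2.1, 0.7 → max 14.5
Smallest max regret = 8.3 → Low.

Low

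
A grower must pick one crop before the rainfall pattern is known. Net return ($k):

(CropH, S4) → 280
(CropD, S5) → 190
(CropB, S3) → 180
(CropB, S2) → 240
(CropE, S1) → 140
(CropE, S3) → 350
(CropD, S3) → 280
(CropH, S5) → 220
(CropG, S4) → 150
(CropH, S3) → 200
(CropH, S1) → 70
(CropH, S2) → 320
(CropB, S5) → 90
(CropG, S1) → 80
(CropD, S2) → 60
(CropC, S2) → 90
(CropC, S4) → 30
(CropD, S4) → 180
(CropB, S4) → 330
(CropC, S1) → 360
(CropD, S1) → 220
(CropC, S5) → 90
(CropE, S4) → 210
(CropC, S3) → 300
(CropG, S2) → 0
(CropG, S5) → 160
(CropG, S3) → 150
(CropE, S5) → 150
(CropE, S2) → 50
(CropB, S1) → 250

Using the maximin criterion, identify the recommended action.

CropB

Row minima: CropB=90, CropD=60, CropC=30, CropE=50, CropG=0, CropH=70
Best worst-case = 90 → CropB.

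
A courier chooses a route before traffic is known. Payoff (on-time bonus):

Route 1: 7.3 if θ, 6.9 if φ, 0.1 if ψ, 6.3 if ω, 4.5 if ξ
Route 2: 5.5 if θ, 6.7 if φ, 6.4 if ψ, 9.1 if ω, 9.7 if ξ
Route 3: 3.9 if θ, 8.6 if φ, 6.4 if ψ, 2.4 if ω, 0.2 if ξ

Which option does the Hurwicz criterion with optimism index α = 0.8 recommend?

Route 2

Route 1: 0.8·7.3 + 0.2·0.1 = 5.86
Route 2: 0.8·9.7 + 0.2·5.5 = 8.86
Route 3: 0.8·8.6 + 0.2·0.2 = 6.92
Highest Hurwicz score = 8.86 → Route 2.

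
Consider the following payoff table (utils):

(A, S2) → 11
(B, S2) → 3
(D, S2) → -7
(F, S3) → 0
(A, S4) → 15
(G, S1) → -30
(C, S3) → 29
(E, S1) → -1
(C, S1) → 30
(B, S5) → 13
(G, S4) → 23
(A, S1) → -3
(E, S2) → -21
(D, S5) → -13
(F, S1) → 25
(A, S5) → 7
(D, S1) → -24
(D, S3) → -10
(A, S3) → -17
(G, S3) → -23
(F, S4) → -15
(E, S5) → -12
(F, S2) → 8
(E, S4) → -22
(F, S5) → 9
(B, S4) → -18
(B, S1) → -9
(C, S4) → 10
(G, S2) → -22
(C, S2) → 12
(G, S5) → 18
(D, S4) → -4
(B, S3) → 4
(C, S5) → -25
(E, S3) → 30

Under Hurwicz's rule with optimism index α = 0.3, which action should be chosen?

F

A: 0.3·15 + 0.7·(-17) = -7.4
B: 0.3·13 + 0.7·(-18) = -8.7
C: 0.3·30 + 0.7·(-25) = -8.5
D: 0.3·(-4) + 0.7·(-24) = -18
E: 0.3·30 + 0.7·(-22) = -6.4
F: 0.3·25 + 0.7·(-15) = -3
G: 0.3·23 + 0.7·(-30) = -14.1
Highest Hurwicz score = -3 → F.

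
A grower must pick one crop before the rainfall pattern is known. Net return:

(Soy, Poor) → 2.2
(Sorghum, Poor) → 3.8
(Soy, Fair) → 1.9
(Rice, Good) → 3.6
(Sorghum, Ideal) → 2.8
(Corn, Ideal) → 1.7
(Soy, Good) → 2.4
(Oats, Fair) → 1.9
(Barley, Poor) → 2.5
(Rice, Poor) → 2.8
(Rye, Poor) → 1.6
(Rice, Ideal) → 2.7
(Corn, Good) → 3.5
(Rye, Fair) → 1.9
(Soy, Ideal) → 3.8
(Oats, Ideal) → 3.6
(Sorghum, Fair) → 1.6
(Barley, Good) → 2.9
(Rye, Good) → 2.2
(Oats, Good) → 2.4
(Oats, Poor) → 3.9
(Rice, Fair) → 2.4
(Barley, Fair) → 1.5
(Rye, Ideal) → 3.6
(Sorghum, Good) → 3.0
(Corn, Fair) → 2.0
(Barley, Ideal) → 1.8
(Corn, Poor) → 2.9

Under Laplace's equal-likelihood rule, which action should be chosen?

Oats

Row averages: Oats=2.95, Sorghum=2.8, Rye=2.325, Soy=2.575, Corn=2.525, Barley=2.175, Rice=2.875
Highest average = 2.95 → Oats.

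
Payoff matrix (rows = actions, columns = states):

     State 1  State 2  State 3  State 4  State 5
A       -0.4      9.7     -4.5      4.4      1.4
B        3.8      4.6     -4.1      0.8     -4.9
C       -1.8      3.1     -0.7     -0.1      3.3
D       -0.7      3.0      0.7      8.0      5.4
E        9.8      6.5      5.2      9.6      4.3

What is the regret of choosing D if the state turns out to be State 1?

10.5

Best payoff under State 1 is 9.8.
Regret = 9.8 − (-0.7) = 10.5.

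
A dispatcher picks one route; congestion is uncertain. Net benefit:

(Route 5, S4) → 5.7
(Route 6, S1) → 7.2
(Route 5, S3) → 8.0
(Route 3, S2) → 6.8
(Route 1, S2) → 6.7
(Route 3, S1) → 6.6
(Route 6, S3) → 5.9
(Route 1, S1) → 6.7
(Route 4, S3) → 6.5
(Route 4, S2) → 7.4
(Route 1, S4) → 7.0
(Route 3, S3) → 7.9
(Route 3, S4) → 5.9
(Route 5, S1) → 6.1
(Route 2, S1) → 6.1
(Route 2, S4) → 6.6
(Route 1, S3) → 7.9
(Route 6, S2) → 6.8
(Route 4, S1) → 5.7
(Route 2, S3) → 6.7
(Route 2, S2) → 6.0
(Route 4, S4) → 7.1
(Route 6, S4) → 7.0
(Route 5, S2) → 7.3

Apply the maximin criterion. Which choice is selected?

Route 1

Row minima: Route 1=6.7, Route 2=6.0, Route 3=5.9, Route 4=5.7, Route 5=5.7, Route 6=5.9
Best worst-case = 6.7 → Route 1.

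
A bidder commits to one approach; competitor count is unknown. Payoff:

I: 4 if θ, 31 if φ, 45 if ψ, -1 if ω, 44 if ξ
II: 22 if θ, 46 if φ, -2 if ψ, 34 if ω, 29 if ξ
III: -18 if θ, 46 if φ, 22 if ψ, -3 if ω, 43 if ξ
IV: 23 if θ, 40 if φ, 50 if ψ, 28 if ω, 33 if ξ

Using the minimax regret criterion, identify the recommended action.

Column bests: θ=23, φ=46, ψ=50, ω=34, ξ=44.
I regrets: 19, 15, 5, 35, 0 → max 35
II regrets: 1, 0, 52, 0, 15 → max 52
III regrets: 41, 0, 28, 37, 1 → max 41
IV regrets: 0, 6, 0, 6, 11 → max 11
Smallest max regret = 11 → IV.

IV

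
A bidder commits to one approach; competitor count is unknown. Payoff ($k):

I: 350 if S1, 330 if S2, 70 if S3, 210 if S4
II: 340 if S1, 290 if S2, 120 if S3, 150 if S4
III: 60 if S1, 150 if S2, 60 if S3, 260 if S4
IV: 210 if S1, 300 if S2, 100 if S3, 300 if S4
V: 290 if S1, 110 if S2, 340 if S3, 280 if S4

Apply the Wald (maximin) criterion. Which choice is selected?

II

Row minima: I=70, II=120, III=60, IV=100, V=110
Best worst-case = 120 → II.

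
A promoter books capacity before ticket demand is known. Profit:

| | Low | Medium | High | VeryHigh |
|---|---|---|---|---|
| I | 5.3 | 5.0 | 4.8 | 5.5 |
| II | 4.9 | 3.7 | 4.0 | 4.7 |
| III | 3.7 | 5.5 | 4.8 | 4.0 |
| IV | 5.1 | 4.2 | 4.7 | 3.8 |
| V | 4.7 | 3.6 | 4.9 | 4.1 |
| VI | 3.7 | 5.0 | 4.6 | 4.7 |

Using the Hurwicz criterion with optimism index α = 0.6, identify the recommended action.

I

I: 0.6·5.5 + 0.4·4.8 = 5.22
II: 0.6·4.9 + 0.4·3.7 = 4.42
III: 0.6·5.5 + 0.4·3.7 = 4.78
IV: 0.6·5.1 + 0.4·3.8 = 4.58
V: 0.6·4.9 + 0.4·3.6 = 4.38
VI: 0.6·5.0 + 0.4·3.7 = 4.48
Highest Hurwicz score = 5.22 → I.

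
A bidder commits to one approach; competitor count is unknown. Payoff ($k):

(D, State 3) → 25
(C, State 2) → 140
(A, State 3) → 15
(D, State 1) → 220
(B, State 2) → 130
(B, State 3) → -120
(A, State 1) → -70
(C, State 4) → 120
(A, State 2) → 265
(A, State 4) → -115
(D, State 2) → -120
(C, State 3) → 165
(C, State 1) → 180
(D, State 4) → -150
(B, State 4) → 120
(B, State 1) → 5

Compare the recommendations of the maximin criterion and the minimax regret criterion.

maximin → C; minimax regret → C (agree)

Row minima: A=-115, B=-120, C=120, D=-150
Best worst-case = 120 → C.
Column bests: State 1=220, State 2=265, State 3=165, State 4=120.
A regrets: 290, 0, 150, 235 → max 290
B regrets: 215, 135, 285, 0 → max 285
C regrets: 40, 125, 0, 0 → max 125
D regrets: 0, 385, 140, 270 → max 385
Smallest max regret = 125 → C.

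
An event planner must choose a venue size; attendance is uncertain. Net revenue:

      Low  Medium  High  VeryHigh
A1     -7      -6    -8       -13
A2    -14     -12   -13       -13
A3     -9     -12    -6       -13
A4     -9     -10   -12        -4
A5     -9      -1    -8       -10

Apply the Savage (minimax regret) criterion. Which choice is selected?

Column bests: Low=-7, Medium=-1, High=-6, VeryHigh=-4.
A1 regrets: 0, 5, 2, 9 → max 9
A2 regrets: 7, 11, 7, 9 → max 11
A3 regrets: 2, 11, 0, 9 → max 11
A4 regrets: 2, 9, 6, 0 → max 9
A5 regrets: 2, 0, 2, 6 → max 6
Smallest max regret = 6 → A5.

A5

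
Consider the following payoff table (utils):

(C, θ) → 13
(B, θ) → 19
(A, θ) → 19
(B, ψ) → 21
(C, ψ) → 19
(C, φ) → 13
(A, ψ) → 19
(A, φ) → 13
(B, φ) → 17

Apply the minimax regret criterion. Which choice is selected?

Column bests: θ=19, φ=17, ψ=21.
A regrets: 0, 4, 2 → max 4
B regrets: 0, 0, 0 → max 0
C regrets: 6, 4, 2 → max 6
Smallest max regret = 0 → B.

B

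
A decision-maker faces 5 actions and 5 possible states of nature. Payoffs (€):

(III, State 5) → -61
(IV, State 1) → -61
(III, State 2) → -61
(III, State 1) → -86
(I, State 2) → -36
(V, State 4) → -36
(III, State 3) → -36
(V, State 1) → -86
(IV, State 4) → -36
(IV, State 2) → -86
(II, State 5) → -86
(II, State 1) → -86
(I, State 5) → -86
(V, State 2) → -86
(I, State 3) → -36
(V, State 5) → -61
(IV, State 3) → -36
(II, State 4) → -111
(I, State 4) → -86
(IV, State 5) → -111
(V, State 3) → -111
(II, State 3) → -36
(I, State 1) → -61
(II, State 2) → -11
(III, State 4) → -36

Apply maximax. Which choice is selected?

Row maxima: I=-36, II=-11, III=-36, IV=-36, V=-36
Best best-case = -11 → II.

II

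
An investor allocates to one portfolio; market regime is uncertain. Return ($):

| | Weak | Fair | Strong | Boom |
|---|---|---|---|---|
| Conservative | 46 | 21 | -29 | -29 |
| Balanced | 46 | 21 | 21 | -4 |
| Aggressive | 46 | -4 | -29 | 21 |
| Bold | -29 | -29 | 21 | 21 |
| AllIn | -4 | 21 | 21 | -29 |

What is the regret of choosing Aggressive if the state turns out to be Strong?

Best payoff under Strong is 21.
Regret = 21 − (-29) = 50.

50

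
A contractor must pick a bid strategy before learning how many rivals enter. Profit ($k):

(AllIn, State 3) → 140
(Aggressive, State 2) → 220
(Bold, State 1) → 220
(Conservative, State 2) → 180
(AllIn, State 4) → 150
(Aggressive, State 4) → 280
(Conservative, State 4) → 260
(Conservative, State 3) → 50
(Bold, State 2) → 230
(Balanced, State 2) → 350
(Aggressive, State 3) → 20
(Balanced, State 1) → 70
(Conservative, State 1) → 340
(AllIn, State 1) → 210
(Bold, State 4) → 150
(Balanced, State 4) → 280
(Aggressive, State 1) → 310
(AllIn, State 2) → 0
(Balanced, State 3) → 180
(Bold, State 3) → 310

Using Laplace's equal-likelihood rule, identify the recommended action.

Row averages: Conservative=207.5, Balanced=220, Aggressive=207.5, Bold=227.5, AllIn=125
Highest average = 227.5 → Bold.

Bold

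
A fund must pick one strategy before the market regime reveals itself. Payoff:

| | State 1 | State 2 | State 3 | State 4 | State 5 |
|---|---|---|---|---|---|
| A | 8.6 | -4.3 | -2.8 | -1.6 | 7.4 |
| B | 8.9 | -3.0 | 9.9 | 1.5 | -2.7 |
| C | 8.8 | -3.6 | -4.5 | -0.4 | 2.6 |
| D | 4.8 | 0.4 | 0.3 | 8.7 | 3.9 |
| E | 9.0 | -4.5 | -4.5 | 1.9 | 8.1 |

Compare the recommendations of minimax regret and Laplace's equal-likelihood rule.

Column bests: State 1=9.0, State 2=0.4, State 3=9.9, State 4=8.7, State 5=8.1.
A regrets: 0.4, 4.7, 12.7, 10.3, 0.7 → max 12.7
B regrets: 0.1, 3.4, 0.0, 7.2, 10.8 → max 10.8
C regrets: 0.2, 4.0, 14.4, 9.1, 5.5 → max 14.4
D regrets: 4.2, 0.0, 9.6, 0.0, 4.2 → max 9.6
E regrets: 0.0, 4.9, 14.4, 6.8, 0.0 → max 14.4
Smallest max regret = 9.6 → D.
Row averages: A=1.46, B=2.92, C=0.58, D=3.62, E=2
Highest average = 3.62 → D.

minimax regret → D; laplace → D (agree)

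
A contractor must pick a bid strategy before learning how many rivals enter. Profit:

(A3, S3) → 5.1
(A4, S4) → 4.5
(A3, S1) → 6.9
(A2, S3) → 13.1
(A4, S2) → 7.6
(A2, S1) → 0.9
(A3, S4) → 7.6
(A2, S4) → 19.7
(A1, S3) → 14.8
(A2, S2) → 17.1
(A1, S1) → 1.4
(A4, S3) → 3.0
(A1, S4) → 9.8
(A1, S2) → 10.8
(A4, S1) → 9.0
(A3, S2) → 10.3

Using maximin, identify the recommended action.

Row minima: A1=1.4, A2=0.9, A3=5.1, A4=3.0
Best worst-case = 5.1 → A3.

A3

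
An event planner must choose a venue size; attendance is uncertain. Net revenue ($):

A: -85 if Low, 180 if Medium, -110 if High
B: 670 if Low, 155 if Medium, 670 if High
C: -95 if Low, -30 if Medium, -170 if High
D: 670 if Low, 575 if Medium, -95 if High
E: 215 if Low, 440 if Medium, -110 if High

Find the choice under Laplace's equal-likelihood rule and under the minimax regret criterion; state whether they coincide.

laplace → B; minimax regret → B (agree)

Row averages: A=-5, B=1495/3, C=-295/3, D=1150/3, E=545/3
Highest average = 1495/3 → B.
Column bests: Low=670, Medium=575, High=670.
A regrets: 755, 395, 780 → max 780
B regrets: 0, 420, 0 → max 420
C regrets: 765, 605, 840 → max 840
D regrets: 0, 0, 765 → max 765
E regrets: 455, 135, 780 → max 780
Smallest max regret = 420 → B.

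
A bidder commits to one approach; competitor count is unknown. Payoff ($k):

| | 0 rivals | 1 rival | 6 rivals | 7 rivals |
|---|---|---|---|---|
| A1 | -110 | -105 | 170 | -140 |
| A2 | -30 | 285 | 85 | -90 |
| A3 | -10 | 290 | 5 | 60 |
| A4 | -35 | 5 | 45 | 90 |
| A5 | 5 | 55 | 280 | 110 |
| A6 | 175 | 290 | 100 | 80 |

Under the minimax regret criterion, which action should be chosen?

A6

Column bests: 0 rivals=175, 1 rival=290, 6 rivals=280, 7 rivals=110.
A1 regrets: 285, 395, 110, 250 → max 395
A2 regrets: 205, 5, 195, 200 → max 205
A3 regrets: 185, 0, 275, 50 → max 275
A4 regrets: 210, 285, 235, 20 → max 285
A5 regrets: 170, 235, 0, 0 → max 235
A6 regrets: 0, 0, 180, 30 → max 180
Smallest max regret = 180 → A6.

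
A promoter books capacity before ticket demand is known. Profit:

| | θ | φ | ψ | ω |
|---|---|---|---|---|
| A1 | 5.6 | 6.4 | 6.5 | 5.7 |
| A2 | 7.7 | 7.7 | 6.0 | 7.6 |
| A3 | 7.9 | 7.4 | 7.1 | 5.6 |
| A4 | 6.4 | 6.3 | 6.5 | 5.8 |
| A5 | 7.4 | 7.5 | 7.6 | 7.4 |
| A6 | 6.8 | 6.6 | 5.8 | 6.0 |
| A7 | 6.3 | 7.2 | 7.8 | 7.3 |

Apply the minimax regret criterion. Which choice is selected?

A5

Column bests: θ=7.9, φ=7.7, ψ=7.8, ω=7.6.
A1 regrets: 2.3, 1.3, 1.3, 1.9 → max 2.3
A2 regrets: 0.2, 0.0, 1.8, 0.0 → max 1.8
A3 regrets: 0.0, 0.3, 0.7, 2.0 → max 2.0
A4 regrets: 1.5, 1.4, 1.3, 1.8 → max 1.8
A5 regrets: 0.5, 0.2, 0.2, 0.2 → max 0.5
A6 regrets: 1.1, 1.1, 2.0, 1.6 → max 2.0
A7 regrets: 1.6, 0.5, 0.0, 0.3 → max 1.6
Smallest max regret = 0.5 → A5.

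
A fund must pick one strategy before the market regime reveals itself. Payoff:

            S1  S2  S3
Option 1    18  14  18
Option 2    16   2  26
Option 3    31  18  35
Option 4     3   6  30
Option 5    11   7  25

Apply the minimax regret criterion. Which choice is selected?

Column bests: S1=31, S2=18, S3=35.
Option 1 regrets: 13, 4, 17 → max 17
Option 2 regrets: 15, 16, 9 → max 16
Option 3 regrets: 0, 0, 0 → max 0
Option 4 regrets: 28, 12, 5 → max 28
Option 5 regrets: 20, 11, 10 → max 20
Smallest max regret = 0 → Option 3.

Option 3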